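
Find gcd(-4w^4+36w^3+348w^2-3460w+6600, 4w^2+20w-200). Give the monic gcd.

w^2+5w-50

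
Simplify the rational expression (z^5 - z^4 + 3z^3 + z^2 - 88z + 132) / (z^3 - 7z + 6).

(z^3 - 2z^2 + 11z - 22)/(z - 1)

Euclidean algorithm in ℚ[z]:
  z^5 - z^4 + 3z^3 + z^2 - 88z + 132 = (z^2 - z + 10)(z^3 - 7z + 6) + (-12z^2 - 12z + 72)
  z^3 - 7z + 6 = (-(1/12)z + 1/12)(-12z^2 - 12z + 72) + (0)
Last nonzero remainder: -12z^2 - 12z + 72. Dividing through by -12 gives the monic gcd z^2 + z - 6.
Cancel z^2 + z - 6 from numerator and denominator to get the reduced form.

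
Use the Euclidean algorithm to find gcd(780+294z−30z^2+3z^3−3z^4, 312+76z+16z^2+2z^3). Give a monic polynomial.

Repeated division with remainder:
  −3z^4+3z^3−30z^2+294z+780 = (−(3/2)z+27/2)(2z^3+16z^2+76z+312) + (−132z^2−264z−3432)
  2z^3+16z^2+76z+312 = (−(1/66)z−1/11)(−132z^2−264z−3432) + (0)
Last nonzero remainder: −132z^2−264z−3432. Dividing through by −132 gives the monic gcd z^2+2z+26.

26+2z+z^2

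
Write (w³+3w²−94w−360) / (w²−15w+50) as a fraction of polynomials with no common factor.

Apply the Euclidean algorithm:
  w³+3w²−94w−360 = (w+18)(w²−15w+50) + (126w−1260)
  w²−15w+50 = ((1/126)w−5/126)(126w−1260) + (0)
Last nonzero remainder: 126w−1260. Dividing through by 126 gives the monic gcd w−10.
Cancel w−10 from numerator and denominator to get the reduced form.

(w²+13w+36)/(w−5)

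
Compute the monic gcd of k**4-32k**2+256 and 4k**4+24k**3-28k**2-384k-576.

k**2-16

By polynomial division,
  k**4-32k**2+256 = (1/4)(4k**4+24k**3-28k**2-384k-576) + (-6k**3-25k**2+96k+400)
  4k**4+24k**3-28k**2-384k-576 = (-(2/3)k-11/9)(-6k**3-25k**2+96k+400) + ((49/9)k**2-784/9)
  -6k**3-25k**2+96k+400 = (-(54/49)k-225/49)((49/9)k**2-784/9) + (0)
Last nonzero remainder: (49/9)k**2-784/9. Dividing through by 49/9 gives the monic gcd k**2-16.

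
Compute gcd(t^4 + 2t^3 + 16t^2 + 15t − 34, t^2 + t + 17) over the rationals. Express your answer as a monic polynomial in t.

t^2 + t + 17

Repeated division with remainder:
  t^4 + 2t^3 + 16t^2 + 15t − 34 = (t^2 + t − 2)(t^2 + t + 17) + (0)
The last nonzero remainder t^2 + t + 17 is already monic.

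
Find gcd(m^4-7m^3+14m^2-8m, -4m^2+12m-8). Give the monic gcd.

m^2-3m+2

Repeated division with remainder:
  m^4-7m^3+14m^2-8m = (-(1/4)m^2+m)(-4m^2+12m-8) + (0)
Last nonzero remainder: -4m^2+12m-8. Dividing through by -4 gives the monic gcd m^2-3m+2.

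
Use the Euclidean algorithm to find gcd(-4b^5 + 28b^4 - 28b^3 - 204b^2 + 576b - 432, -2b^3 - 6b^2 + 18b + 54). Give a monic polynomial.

Repeated division with remainder:
  -4b^5 + 28b^4 - 28b^3 - 204b^2 + 576b - 432 = (2b^2 - 20b + 92)(-2b^3 - 6b^2 + 18b + 54) + (600b^2 - 5400)
  -2b^3 - 6b^2 + 18b + 54 = (-(1/300)b - 1/100)(600b^2 - 5400) + (0)
Last nonzero remainder: 600b^2 - 5400. Dividing through by 600 gives the monic gcd b^2 - 9.

b^2 - 9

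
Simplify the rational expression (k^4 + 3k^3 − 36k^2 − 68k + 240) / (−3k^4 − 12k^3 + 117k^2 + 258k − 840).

(−k − 6)/(3k + 21)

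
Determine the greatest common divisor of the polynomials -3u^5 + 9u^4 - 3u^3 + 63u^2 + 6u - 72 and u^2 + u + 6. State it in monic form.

u^2 + u + 6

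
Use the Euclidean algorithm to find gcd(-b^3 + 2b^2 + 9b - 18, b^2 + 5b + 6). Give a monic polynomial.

b + 3

Euclidean algorithm in ℚ[b]:
  -b^3 + 2b^2 + 9b - 18 = (-b + 7)(b^2 + 5b + 6) + (-20b - 60)
  b^2 + 5b + 6 = (-(1/20)b - 1/10)(-20b - 60) + (0)
Last nonzero remainder: -20b - 60. Dividing through by -20 gives the monic gcd b + 3.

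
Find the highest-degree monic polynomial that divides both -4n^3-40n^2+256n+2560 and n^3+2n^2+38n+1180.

n+10

Apply the Euclidean algorithm:
  -4n^3-40n^2+256n+2560 = (-4)(n^3+2n^2+38n+1180) + (-32n^2+408n+7280)
  n^3+2n^2+38n+1180 = (-(1/32)n-59/128)(-32n^2+408n+7280) + ((7257/16)n+36285/8)
  -32n^2+408n+7280 = (-(512/7257)n+11648/7257)((7257/16)n+36285/8) + (0)
Last nonzero remainder: (7257/16)n+36285/8. Dividing through by 7257/16 gives the monic gcd n+10.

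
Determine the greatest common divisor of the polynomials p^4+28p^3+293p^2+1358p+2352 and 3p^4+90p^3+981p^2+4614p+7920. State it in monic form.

By polynomial division,
  p^4+28p^3+293p^2+1358p+2352 = (1/3)(3p^4+90p^3+981p^2+4614p+7920) + (-2p^3-34p^2-180p-288)
  3p^4+90p^3+981p^2+4614p+7920 = (-(3/2)p-39/2)(-2p^3-34p^2-180p-288) + (48p^2+672p+2304)
  -2p^3-34p^2-180p-288 = (-(1/24)p-1/8)(48p^2+672p+2304) + (0)
Last nonzero remainder: 48p^2+672p+2304. Dividing through by 48 gives the monic gcd p^2+14p+48.

p^2+14p+48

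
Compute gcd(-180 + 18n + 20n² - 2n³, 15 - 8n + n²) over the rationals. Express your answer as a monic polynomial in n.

-3 + n

By polynomial division,
  -2n³ + 20n² + 18n - 180 = (-2n + 4)(n² - 8n + 15) + (80n - 240)
  n² - 8n + 15 = ((1/80)n - 1/16)(80n - 240) + (0)
Last nonzero remainder: 80n - 240. Dividing through by 80 gives the monic gcd n - 3.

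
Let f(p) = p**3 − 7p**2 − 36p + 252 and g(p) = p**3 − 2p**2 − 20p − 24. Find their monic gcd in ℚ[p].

p − 6

Euclidean algorithm in ℚ[p]:
  p**3 − 7p**2 − 36p + 252 = (p**3 − 2p**2 − 20p − 24) + (−5p**2 − 16p + 276)
  p**3 − 2p**2 − 20p − 24 = (−(1/5)p + 26/25)(−5p**2 − 16p + 276) + ((1296/25)p − 7776/25)
  −5p**2 − 16p + 276 = (−(125/1296)p − 575/648)((1296/25)p − 7776/25) + (0)
Last nonzero remainder: (1296/25)p − 7776/25. Dividing through by 1296/25 gives the monic gcd p − 6.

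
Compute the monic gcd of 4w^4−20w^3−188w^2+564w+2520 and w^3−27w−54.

w^2−3w−18

Apply the Euclidean algorithm:
  4w^4−20w^3−188w^2+564w+2520 = (4w−20)(w^3−27w−54) + (−80w^2+240w+1440)
  w^3−27w−54 = (−(1/80)w−3/80)(−80w^2+240w+1440) + (0)
Last nonzero remainder: −80w^2+240w+1440. Dividing through by −80 gives the monic gcd w^2−3w−18.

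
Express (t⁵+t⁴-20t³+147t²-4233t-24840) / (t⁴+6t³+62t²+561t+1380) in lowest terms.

Euclidean algorithm in ℚ[t]:
  t⁵+t⁴-20t³+147t²-4233t-24840 = (t-5)(t⁴+6t³+62t²+561t+1380) + (-52t³-104t²-2808t-17940)
  t⁴+6t³+62t²+561t+1380 = (-(1/52)t-1/13)(-52t³-104t²-2808t-17940) + (0)
Last nonzero remainder: -52t³-104t²-2808t-17940. Dividing through by -52 gives the monic gcd t³+2t²+54t+345.
Cancel t³+2t²+54t+345 from numerator and denominator to get the reduced form.

(t²-t-72)/(t+4)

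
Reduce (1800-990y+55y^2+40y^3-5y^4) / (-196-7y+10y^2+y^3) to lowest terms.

(-450+135y+20y^2-5y^3)/(49+14y+y^2)

Repeated division with remainder:
  -5y^4+40y^3+55y^2-990y+1800 = (-5y+90)(y^3+10y^2-7y-196) + (-880y^2-1340y+19440)
  y^3+10y^2-7y-196 = (-(1/880)y-373/38720)(-880y^2-1340y+19440) + ((4225/1936)y-4225/484)
  -880y^2-1340y+19440 = (-(340736/845)y-1881792/845)((4225/1936)y-4225/484) + (0)
Last nonzero remainder: (4225/1936)y-4225/484. Dividing through by 4225/1936 gives the monic gcd y-4.
Cancel y-4 from numerator and denominator to get the reduced form.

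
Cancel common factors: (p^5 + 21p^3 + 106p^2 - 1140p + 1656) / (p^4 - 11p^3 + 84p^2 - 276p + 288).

(p^3 + 5p^2 + 40p + 276)/(p^2 - 6p + 48)

By polynomial division,
  p^5 + 21p^3 + 106p^2 - 1140p + 1656 = (p + 11)(p^4 - 11p^3 + 84p^2 - 276p + 288) + (58p^3 - 542p^2 + 1608p - 1512)
  p^4 - 11p^3 + 84p^2 - 276p + 288 = ((1/58)p - 24/841)(58p^3 - 542p^2 + 1608p - 1512) + ((34320/841)p^2 - (171600/841)p + 205920/841)
  58p^3 - 542p^2 + 1608p - 1512 = ((24389/17160)p - 17661/2860)((34320/841)p^2 - (171600/841)p + 205920/841) + (0)
Last nonzero remainder: (34320/841)p^2 - (171600/841)p + 205920/841. Dividing through by 34320/841 gives the monic gcd p^2 - 5p + 6.
Cancel p^2 - 5p + 6 from numerator and denominator to get the reduced form.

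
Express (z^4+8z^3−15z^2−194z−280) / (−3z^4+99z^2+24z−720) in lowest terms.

Euclidean algorithm in ℚ[z]:
  z^4+8z^3−15z^2−194z−280 = (−1/3)(−3z^4+99z^2+24z−720) + (8z^3+18z^2−186z−520)
  −3z^4+99z^2+24z−720 = (−(3/8)z+27/32)(8z^3+18z^2−186z−520) + ((225/16)z^2−(225/16)z−1125/4)
  8z^3+18z^2−186z−520 = ((128/225)z+416/225)((225/16)z^2−(225/16)z−1125/4) + (0)
Last nonzero remainder: (225/16)z^2−(225/16)z−1125/4. Dividing through by 225/16 gives the monic gcd z^2−z−20.
Cancel z^2−z−20 from numerator and denominator to get the reduced form.

(−z^2−9z−14)/(3z^2+3z−36)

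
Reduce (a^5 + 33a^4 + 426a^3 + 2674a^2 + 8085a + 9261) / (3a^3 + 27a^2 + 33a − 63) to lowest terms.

Apply the Euclidean algorithm:
  a^5 + 33a^4 + 426a^3 + 2674a^2 + 8085a + 9261 = ((1/3)a^2 + 8a + 199/3)(3a^3 + 27a^2 + 33a − 63) + (640a^2 + 6400a + 13440)
  3a^3 + 27a^2 + 33a − 63 = ((3/640)a − 3/640)(640a^2 + 6400a + 13440) + (0)
Last nonzero remainder: 640a^2 + 6400a + 13440. Dividing through by 640 gives the monic gcd a^2 + 10a + 21.
Cancel a^2 + 10a + 21 from numerator and denominator to get the reduced form.

(a^3 + 23a^2 + 175a + 441)/(3a − 3)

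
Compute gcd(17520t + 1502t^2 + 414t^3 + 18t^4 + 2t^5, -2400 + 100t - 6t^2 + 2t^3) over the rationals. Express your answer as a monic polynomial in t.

Apply the Euclidean algorithm:
  2t^5 + 18t^4 + 414t^3 + 1502t^2 + 17520t = (t^2 + 12t + 193)(2t^3 - 6t^2 + 100t - 2400) + (3860t^2 + 27020t + 463200)
  2t^3 - 6t^2 + 100t - 2400 = ((1/1930)t - 1/193)(3860t^2 + 27020t + 463200) + (0)
Last nonzero remainder: 3860t^2 + 27020t + 463200. Dividing through by 3860 gives the monic gcd t^2 + 7t + 120.

120 + 7t + t^2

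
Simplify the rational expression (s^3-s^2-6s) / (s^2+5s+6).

Apply the Euclidean algorithm:
  s^3-s^2-6s = (s-6)(s^2+5s+6) + (18s+36)
  s^2+5s+6 = ((1/18)s+1/6)(18s+36) + (0)
Last nonzero remainder: 18s+36. Dividing through by 18 gives the monic gcd s+2.
Cancel s+2 from numerator and denominator to get the reduced form.

(s^2-3s)/(s+3)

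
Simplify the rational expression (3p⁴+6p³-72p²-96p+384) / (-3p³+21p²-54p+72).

(-p³-6p²+32)/(p²-3p+6)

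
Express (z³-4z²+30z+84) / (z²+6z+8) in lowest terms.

Euclidean algorithm in ℚ[z]:
  z³-4z²+30z+84 = (z-10)(z²+6z+8) + (82z+164)
  z²+6z+8 = ((1/82)z+2/41)(82z+164) + (0)
Last nonzero remainder: 82z+164. Dividing through by 82 gives the monic gcd z+2.
Cancel z+2 from numerator and denominator to get the reduced form.

(z²-6z+42)/(z+4)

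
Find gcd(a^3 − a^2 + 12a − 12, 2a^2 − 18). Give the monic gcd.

1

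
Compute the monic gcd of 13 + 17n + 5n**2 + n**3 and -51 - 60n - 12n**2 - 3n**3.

Euclidean algorithm in ℚ[n]:
  n**3 + 5n**2 + 17n + 13 = (-1/3)(-3n**3 - 12n**2 - 60n - 51) + (n**2 - 3n - 4)
  -3n**3 - 12n**2 - 60n - 51 = (-3n - 21)(n**2 - 3n - 4) + (-135n - 135)
  n**2 - 3n - 4 = (-(1/135)n + 4/135)(-135n - 135) + (0)
Last nonzero remainder: -135n - 135. Dividing through by -135 gives the monic gcd n + 1.

1 + n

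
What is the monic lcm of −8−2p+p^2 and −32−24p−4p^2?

−32−16p+2p^2+p^3

Repeated division with remainder:
  p^2−2p−8 = (−1/4)(−4p^2−24p−32) + (−8p−16)
  −4p^2−24p−32 = ((1/2)p+2)(−8p−16) + (0)
Last nonzero remainder: −8p−16. Dividing through by −8 gives the monic gcd p+2.
Then lcm(f, g) = f·g / gcd(f, g); expanding and making the result monic gives the answer.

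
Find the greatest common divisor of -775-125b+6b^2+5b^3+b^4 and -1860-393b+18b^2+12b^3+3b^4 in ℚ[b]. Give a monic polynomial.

-155+6b+b^3

Euclidean algorithm in ℚ[b]:
  b^4+5b^3+6b^2-125b-775 = (1/3)(3b^4+12b^3+18b^2-393b-1860) + (b^3+6b-155)
  3b^4+12b^3+18b^2-393b-1860 = (3b+12)(b^3+6b-155) + (0)
The last nonzero remainder b^3+6b-155 is already monic.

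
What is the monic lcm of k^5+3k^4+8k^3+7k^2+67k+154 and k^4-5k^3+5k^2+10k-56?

k^6-k^5-4k^4-25k^3+39k^2-114k-616

Apply the Euclidean algorithm:
  k^5+3k^4+8k^3+7k^2+67k+154 = (k+8)(k^4-5k^3+5k^2+10k-56) + (43k^3-43k^2+43k+602)
  k^4-5k^3+5k^2+10k-56 = ((1/43)k-4/43)(43k^3-43k^2+43k+602) + (0)
Last nonzero remainder: 43k^3-43k^2+43k+602. Dividing through by 43 gives the monic gcd k^3-k^2+k+14.
Then lcm(f, g) = f·g / gcd(f, g); expanding and making the result monic gives the answer.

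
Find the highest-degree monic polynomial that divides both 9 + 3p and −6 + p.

Apply the Euclidean algorithm:
  3p + 9 = (3)(p − 6) + (27)
  p − 6 = ((1/27)p − 2/9)(27) + (0)
The last nonzero remainder is the constant 27, so the polynomials are coprime and gcd = 1.

1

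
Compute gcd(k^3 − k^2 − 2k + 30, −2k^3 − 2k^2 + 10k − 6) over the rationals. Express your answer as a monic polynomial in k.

By polynomial division,
  k^3 − k^2 − 2k + 30 = (−1/2)(−2k^3 − 2k^2 + 10k − 6) + (−2k^2 + 3k + 27)
  −2k^3 − 2k^2 + 10k − 6 = (k + 5/2)(−2k^2 + 3k + 27) + (−(49/2)k − 147/2)
  −2k^2 + 3k + 27 = ((4/49)k − 18/49)(−(49/2)k − 147/2) + (0)
Last nonzero remainder: −(49/2)k − 147/2. Dividing through by −49/2 gives the monic gcd k + 3.

k + 3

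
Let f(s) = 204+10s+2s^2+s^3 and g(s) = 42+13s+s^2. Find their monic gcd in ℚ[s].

6+s

Repeated division with remainder:
  s^3+2s^2+10s+204 = (s-11)(s^2+13s+42) + (111s+666)
  s^2+13s+42 = ((1/111)s+7/111)(111s+666) + (0)
Last nonzero remainder: 111s+666. Dividing through by 111 gives the monic gcd s+6.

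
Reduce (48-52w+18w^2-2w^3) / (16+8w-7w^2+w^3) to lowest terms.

Apply the Euclidean algorithm:
  -2w^3+18w^2-52w+48 = (-2)(w^3-7w^2+8w+16) + (4w^2-36w+80)
  w^3-7w^2+8w+16 = ((1/4)w+1/2)(4w^2-36w+80) + (6w-24)
  4w^2-36w+80 = ((2/3)w-10/3)(6w-24) + (0)
Last nonzero remainder: 6w-24. Dividing through by 6 gives the monic gcd w-4.
Cancel w-4 from numerator and denominator to get the reduced form.

(-12+10w-2w^2)/(-4-3w+w^2)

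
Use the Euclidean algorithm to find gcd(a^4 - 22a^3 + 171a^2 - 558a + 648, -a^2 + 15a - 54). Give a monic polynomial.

a^2 - 15a + 54

Repeated division with remainder:
  a^4 - 22a^3 + 171a^2 - 558a + 648 = (-a^2 + 7a - 12)(-a^2 + 15a - 54) + (0)
Last nonzero remainder: -a^2 + 15a - 54. Dividing through by -1 gives the monic gcd a^2 - 15a + 54.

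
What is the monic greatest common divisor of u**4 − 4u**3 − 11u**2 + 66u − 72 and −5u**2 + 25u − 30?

u**2 − 5u + 6

Repeated division with remainder:
  u**4 − 4u**3 − 11u**2 + 66u − 72 = (−(1/5)u**2 − (1/5)u + 12/5)(−5u**2 + 25u − 30) + (0)
Last nonzero remainder: −5u**2 + 25u − 30. Dividing through by −5 gives the monic gcd u**2 − 5u + 6.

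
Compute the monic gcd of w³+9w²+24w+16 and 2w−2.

Apply the Euclidean algorithm:
  w³+9w²+24w+16 = ((1/2)w²+5w+17)(2w−2) + (50)
  2w−2 = ((1/25)w−1/25)(50) + (0)
The last nonzero remainder is the constant 50, so the polynomials are coprime and gcd = 1.

1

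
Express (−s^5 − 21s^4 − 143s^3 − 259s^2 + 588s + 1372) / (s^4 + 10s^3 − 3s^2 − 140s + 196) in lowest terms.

(−s^2 − 9s − 14)/(s − 2)

By polynomial division,
  −s^5 − 21s^4 − 143s^3 − 259s^2 + 588s + 1372 = (−s − 11)(s^4 + 10s^3 − 3s^2 − 140s + 196) + (−36s^3 − 432s^2 − 756s + 3528)
  s^4 + 10s^3 − 3s^2 − 140s + 196 = (−(1/36)s + 1/18)(−36s^3 − 432s^2 − 756s + 3528) + (0)
Last nonzero remainder: −36s^3 − 432s^2 − 756s + 3528. Dividing through by −36 gives the monic gcd s^3 + 12s^2 + 21s − 98.
Cancel s^3 + 12s^2 + 21s − 98 from numerator and denominator to get the reduced form.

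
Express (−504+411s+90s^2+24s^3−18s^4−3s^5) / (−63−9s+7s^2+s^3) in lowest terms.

Euclidean algorithm in ℚ[s]:
  −3s^5−18s^4+24s^3+90s^2+411s−504 = (−3s^2+3s−24)(s^3+7s^2−9s−63) + (96s^2+384s−2016)
  s^3+7s^2−9s−63 = ((1/96)s+1/32)(96s^2+384s−2016) + (0)
Last nonzero remainder: 96s^2+384s−2016. Dividing through by 96 gives the monic gcd s^2+4s−21.
Cancel s^2+4s−21 from numerator and denominator to get the reduced form.

(24−15s−6s^2−3s^3)/(3+s)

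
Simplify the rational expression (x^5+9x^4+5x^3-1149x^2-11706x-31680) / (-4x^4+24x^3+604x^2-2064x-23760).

(-x^3-14x^2-141x-480)/(4x^2-4x-360)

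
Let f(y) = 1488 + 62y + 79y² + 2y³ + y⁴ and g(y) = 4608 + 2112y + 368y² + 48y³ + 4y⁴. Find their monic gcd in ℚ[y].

48 + 2y + y²

Apply the Euclidean algorithm:
  y⁴ + 2y³ + 79y² + 62y + 1488 = (1/4)(4y⁴ + 48y³ + 368y² + 2112y + 4608) + (-10y³ - 13y² - 466y + 336)
  4y⁴ + 48y³ + 368y² + 2112y + 4608 = (-(2/5)y - 107/25)(-10y³ - 13y² - 466y + 336) + ((3149/25)y² + (6298/25)y + 151152/25)
  -10y³ - 13y² - 466y + 336 = (-(250/3149)y + 175/3149)((3149/25)y² + (6298/25)y + 151152/25) + (0)
Last nonzero remainder: (3149/25)y² + (6298/25)y + 151152/25. Dividing through by 3149/25 gives the monic gcd y² + 2y + 48.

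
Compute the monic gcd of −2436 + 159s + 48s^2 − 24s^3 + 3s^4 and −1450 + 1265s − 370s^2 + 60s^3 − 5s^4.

Repeated division with remainder:
  3s^4 − 24s^3 + 48s^2 + 159s − 2436 = (−3/5)(−5s^4 + 60s^3 − 370s^2 + 1265s − 1450) + (12s^3 − 174s^2 + 918s − 3306)
  −5s^4 + 60s^3 − 370s^2 + 1265s − 1450 = (−(5/12)s − 25/24)(12s^3 − 174s^2 + 918s − 3306) + (−(675/4)s^2 + (3375/4)s − 19575/4)
  12s^3 − 174s^2 + 918s − 3306 = (−(16/225)s + 152/225)(−(675/4)s^2 + (3375/4)s − 19575/4) + (0)
Last nonzero remainder: −(675/4)s^2 + (3375/4)s − 19575/4. Dividing through by −675/4 gives the monic gcd s^2 − 5s + 29.

29 − 5s + s^2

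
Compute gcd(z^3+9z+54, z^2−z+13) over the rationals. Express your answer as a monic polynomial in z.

1

Apply the Euclidean algorithm:
  z^3+9z+54 = (z+1)(z^2−z+13) + (−3z+41)
  z^2−z+13 = (−(1/3)z−38/9)(−3z+41) + (1675/9)
  −3z+41 = (−(27/1675)z+369/1675)(1675/9) + (0)
The last nonzero remainder is the constant 1675/9, so the polynomials are coprime and gcd = 1.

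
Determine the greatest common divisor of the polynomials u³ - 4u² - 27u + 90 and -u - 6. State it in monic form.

1

Repeated division with remainder:
  u³ - 4u² - 27u + 90 = (-u² + 10u - 33)(-u - 6) + (-108)
  -u - 6 = ((1/108)u + 1/18)(-108) + (0)
The last nonzero remainder is the constant -108, so the polynomials are coprime and gcd = 1.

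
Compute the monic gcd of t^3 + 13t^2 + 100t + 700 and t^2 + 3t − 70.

t + 10

Apply the Euclidean algorithm:
  t^3 + 13t^2 + 100t + 700 = (t + 10)(t^2 + 3t − 70) + (140t + 1400)
  t^2 + 3t − 70 = ((1/140)t − 1/20)(140t + 1400) + (0)
Last nonzero remainder: 140t + 1400. Dividing through by 140 gives the monic gcd t + 10.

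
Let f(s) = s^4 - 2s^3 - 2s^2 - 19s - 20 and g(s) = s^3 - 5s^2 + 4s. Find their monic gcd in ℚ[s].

s - 4

Repeated division with remainder:
  s^4 - 2s^3 - 2s^2 - 19s - 20 = (s + 3)(s^3 - 5s^2 + 4s) + (9s^2 - 31s - 20)
  s^3 - 5s^2 + 4s = ((1/9)s - 14/81)(9s^2 - 31s - 20) + ((70/81)s - 280/81)
  9s^2 - 31s - 20 = ((729/70)s + 81/14)((70/81)s - 280/81) + (0)
Last nonzero remainder: (70/81)s - 280/81. Dividing through by 70/81 gives the monic gcd s - 4.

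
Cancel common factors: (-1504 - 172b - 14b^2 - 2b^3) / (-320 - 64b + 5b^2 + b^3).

(-188 + 2b - 2b^2)/(-40 - 3b + b^2)

By polynomial division,
  -2b^3 - 14b^2 - 172b - 1504 = (-2)(b^3 + 5b^2 - 64b - 320) + (-4b^2 - 300b - 2144)
  b^3 + 5b^2 - 64b - 320 = (-(1/4)b + 35/2)(-4b^2 - 300b - 2144) + (4650b + 37200)
  -4b^2 - 300b - 2144 = (-(2/2325)b - 134/2325)(4650b + 37200) + (0)
Last nonzero remainder: 4650b + 37200. Dividing through by 4650 gives the monic gcd b + 8.
Cancel b + 8 from numerator and denominator to get the reduced form.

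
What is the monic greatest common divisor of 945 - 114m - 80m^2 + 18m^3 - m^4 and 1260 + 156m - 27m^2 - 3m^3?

-7 + m

Repeated division with remainder:
  -m^4 + 18m^3 - 80m^2 - 114m + 945 = ((1/3)m - 9)(-3m^3 - 27m^2 + 156m + 1260) + (-375m^2 + 870m + 12285)
  -3m^3 - 27m^2 + 156m + 1260 = ((1/125)m + 283/3125)(-375m^2 + 870m + 12285) + (-(13167/625)m + 92169/625)
  -375m^2 + 870m + 12285 = ((78125/4389)m + 121875/1463)(-(13167/625)m + 92169/625) + (0)
Last nonzero remainder: -(13167/625)m + 92169/625. Dividing through by -13167/625 gives the monic gcd m - 7.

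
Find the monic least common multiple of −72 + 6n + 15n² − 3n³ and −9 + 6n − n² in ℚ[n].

Euclidean algorithm in ℚ[n]:
  −3n³ + 15n² + 6n − 72 = (3n + 3)(−n² + 6n − 9) + (15n − 45)
  −n² + 6n − 9 = (−(1/15)n + 1/5)(15n − 45) + (0)
Last nonzero remainder: 15n − 45. Dividing through by 15 gives the monic gcd n − 3.
Then lcm(f, g) = f·g / gcd(f, g); expanding and making the result monic gives the answer.

−72 + 30n + 13n² − 8n³ + n⁴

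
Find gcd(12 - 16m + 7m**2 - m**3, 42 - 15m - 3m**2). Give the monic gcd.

Euclidean algorithm in ℚ[m]:
  -m**3 + 7m**2 - 16m + 12 = ((1/3)m - 4)(-3m**2 - 15m + 42) + (-90m + 180)
  -3m**2 - 15m + 42 = ((1/30)m + 7/30)(-90m + 180) + (0)
Last nonzero remainder: -90m + 180. Dividing through by -90 gives the monic gcd m - 2.

-2 + m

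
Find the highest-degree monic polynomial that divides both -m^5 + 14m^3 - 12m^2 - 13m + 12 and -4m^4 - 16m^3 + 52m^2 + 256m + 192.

m^2 + 5m + 4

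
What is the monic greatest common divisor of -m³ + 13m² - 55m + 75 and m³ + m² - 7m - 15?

m - 3

Apply the Euclidean algorithm:
  -m³ + 13m² - 55m + 75 = (-1)(m³ + m² - 7m - 15) + (14m² - 62m + 60)
  m³ + m² - 7m - 15 = ((1/14)m + 19/49)(14m² - 62m + 60) + ((625/49)m - 1875/49)
  14m² - 62m + 60 = ((686/625)m - 196/125)((625/49)m - 1875/49) + (0)
Last nonzero remainder: (625/49)m - 1875/49. Dividing through by 625/49 gives the monic gcd m - 3.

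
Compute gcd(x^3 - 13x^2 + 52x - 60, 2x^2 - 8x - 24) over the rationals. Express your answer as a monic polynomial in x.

Repeated division with remainder:
  x^3 - 13x^2 + 52x - 60 = ((1/2)x - 9/2)(2x^2 - 8x - 24) + (28x - 168)
  2x^2 - 8x - 24 = ((1/14)x + 1/7)(28x - 168) + (0)
Last nonzero remainder: 28x - 168. Dividing through by 28 gives the monic gcd x - 6.

x - 6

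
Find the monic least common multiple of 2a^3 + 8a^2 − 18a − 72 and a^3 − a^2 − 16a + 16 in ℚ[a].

a^5 − a^4 − 25a^3 + 25a^2 + 144a − 144

Repeated division with remainder:
  2a^3 + 8a^2 − 18a − 72 = (2)(a^3 − a^2 − 16a + 16) + (10a^2 + 14a − 104)
  a^3 − a^2 − 16a + 16 = ((1/10)a − 6/25)(10a^2 + 14a − 104) + (−(56/25)a − 224/25)
  10a^2 + 14a − 104 = (−(125/28)a + 325/28)(−(56/25)a − 224/25) + (0)
Last nonzero remainder: −(56/25)a − 224/25. Dividing through by −56/25 gives the monic gcd a + 4.
Then lcm(f, g) = f·g / gcd(f, g); expanding and making the result monic gives the answer.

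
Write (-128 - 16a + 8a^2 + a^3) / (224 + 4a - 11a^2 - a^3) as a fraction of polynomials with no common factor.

(-4 - a)/(7 + a)

Repeated division with remainder:
  a^3 + 8a^2 - 16a - 128 = (-1)(-a^3 - 11a^2 + 4a + 224) + (-3a^2 - 12a + 96)
  -a^3 - 11a^2 + 4a + 224 = ((1/3)a + 7/3)(-3a^2 - 12a + 96) + (0)
Last nonzero remainder: -3a^2 - 12a + 96. Dividing through by -3 gives the monic gcd a^2 + 4a - 32.
Cancel a^2 + 4a - 32 from numerator and denominator to get the reduced form.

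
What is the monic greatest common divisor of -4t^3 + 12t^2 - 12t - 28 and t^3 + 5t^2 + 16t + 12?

Repeated division with remainder:
  -4t^3 + 12t^2 - 12t - 28 = (-4)(t^3 + 5t^2 + 16t + 12) + (32t^2 + 52t + 20)
  t^3 + 5t^2 + 16t + 12 = ((1/32)t + 27/256)(32t^2 + 52t + 20) + ((633/64)t + 633/64)
  32t^2 + 52t + 20 = ((2048/633)t + 1280/633)((633/64)t + 633/64) + (0)
Last nonzero remainder: (633/64)t + 633/64. Dividing through by 633/64 gives the monic gcd t + 1.

t + 1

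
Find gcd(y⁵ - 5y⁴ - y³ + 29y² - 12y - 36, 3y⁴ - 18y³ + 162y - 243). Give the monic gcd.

Euclidean algorithm in ℚ[y]:
  y⁵ - 5y⁴ - y³ + 29y² - 12y - 36 = ((1/3)y + 1/3)(3y⁴ - 18y³ + 162y - 243) + (5y³ - 25y² + 15y + 45)
  3y⁴ - 18y³ + 162y - 243 = ((3/5)y - 3/5)(5y³ - 25y² + 15y + 45) + (-24y² + 144y - 216)
  5y³ - 25y² + 15y + 45 = (-(5/24)y - 5/24)(-24y² + 144y - 216) + (0)
Last nonzero remainder: -24y² + 144y - 216. Dividing through by -24 gives the monic gcd y² - 6y + 9.

y² - 6y + 9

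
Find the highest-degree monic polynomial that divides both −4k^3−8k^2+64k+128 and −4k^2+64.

k^2−16

By polynomial division,
  −4k^3−8k^2+64k+128 = (k+2)(−4k^2+64) + (0)
Last nonzero remainder: −4k^2+64. Dividing through by −4 gives the monic gcd k^2−16.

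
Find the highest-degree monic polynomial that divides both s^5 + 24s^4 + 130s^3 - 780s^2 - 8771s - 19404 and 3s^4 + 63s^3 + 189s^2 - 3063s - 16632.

Euclidean algorithm in ℚ[s]:
  s^5 + 24s^4 + 130s^3 - 780s^2 - 8771s - 19404 = ((1/3)s + 1)(3s^4 + 63s^3 + 189s^2 - 3063s - 16632) + (4s^3 + 52s^2 - 164s - 2772)
  3s^4 + 63s^3 + 189s^2 - 3063s - 16632 = ((3/4)s + 6)(4s^3 + 52s^2 - 164s - 2772) + (0)
Last nonzero remainder: 4s^3 + 52s^2 - 164s - 2772. Dividing through by 4 gives the monic gcd s^3 + 13s^2 - 41s - 693.

s^3 + 13s^2 - 41s - 693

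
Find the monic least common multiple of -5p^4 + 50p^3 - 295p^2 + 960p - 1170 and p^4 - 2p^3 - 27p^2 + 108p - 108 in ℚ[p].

Euclidean algorithm in ℚ[p]:
  -5p^4 + 50p^3 - 295p^2 + 960p - 1170 = (-5)(p^4 - 2p^3 - 27p^2 + 108p - 108) + (40p^3 - 430p^2 + 1500p - 1710)
  p^4 - 2p^3 - 27p^2 + 108p - 108 = ((1/40)p + 7/32)(40p^3 - 430p^2 + 1500p - 1710) + ((473/16)p^2 - (1419/8)p + 4257/16)
  40p^3 - 430p^2 + 1500p - 1710 = ((640/473)p - 3040/473)((473/16)p^2 - (1419/8)p + 4257/16) + (0)
Last nonzero remainder: (473/16)p^2 - (1419/8)p + 4257/16. Dividing through by 473/16 gives the monic gcd p^2 - 6p + 9.
Then lcm(f, g) = f·g / gcd(f, g); expanding and making the result monic gives the answer.

p^6 - 6p^5 + 7p^4 + 164p^3 - 1242p^2 + 3240p - 2808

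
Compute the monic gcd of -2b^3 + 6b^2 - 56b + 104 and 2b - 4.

b - 2

By polynomial division,
  -2b^3 + 6b^2 - 56b + 104 = (-b^2 + b - 26)(2b - 4) + (0)
Last nonzero remainder: 2b - 4. Dividing through by 2 gives the monic gcd b - 2.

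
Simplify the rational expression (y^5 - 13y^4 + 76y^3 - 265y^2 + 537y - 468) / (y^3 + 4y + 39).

(y^3 - 10y^2 + 33y - 36)/(y + 3)

Repeated division with remainder:
  y^5 - 13y^4 + 76y^3 - 265y^2 + 537y - 468 = (y^2 - 13y + 72)(y^3 + 4y + 39) + (-252y^2 + 756y - 3276)
  y^3 + 4y + 39 = (-(1/252)y - 1/84)(-252y^2 + 756y - 3276) + (0)
Last nonzero remainder: -252y^2 + 756y - 3276. Dividing through by -252 gives the monic gcd y^2 - 3y + 13.
Cancel y^2 - 3y + 13 from numerator and denominator to get the reduced form.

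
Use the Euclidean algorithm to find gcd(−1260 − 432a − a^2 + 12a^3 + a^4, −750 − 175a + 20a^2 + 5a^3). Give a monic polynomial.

−30 − a + a^2

By polynomial division,
  a^4 + 12a^3 − a^2 − 432a − 1260 = ((1/5)a + 8/5)(5a^3 + 20a^2 − 175a − 750) + (2a^2 − 2a − 60)
  5a^3 + 20a^2 − 175a − 750 = ((5/2)a + 25/2)(2a^2 − 2a − 60) + (0)
Last nonzero remainder: 2a^2 − 2a − 60. Dividing through by 2 gives the monic gcd a^2 − a − 30.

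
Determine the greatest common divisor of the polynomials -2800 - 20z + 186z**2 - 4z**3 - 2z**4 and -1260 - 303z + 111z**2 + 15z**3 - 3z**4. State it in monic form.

Repeated division with remainder:
  -2z**4 - 4z**3 + 186z**2 - 20z - 2800 = (2/3)(-3z**4 + 15z**3 + 111z**2 - 303z - 1260) + (-14z**3 + 112z**2 + 182z - 1960)
  -3z**4 + 15z**3 + 111z**2 - 303z - 1260 = ((3/14)z + 9/14)(-14z**3 + 112z**2 + 182z - 1960) + (0)
Last nonzero remainder: -14z**3 + 112z**2 + 182z - 1960. Dividing through by -14 gives the monic gcd z**3 - 8z**2 - 13z + 140.

140 - 13z - 8z**2 + z**3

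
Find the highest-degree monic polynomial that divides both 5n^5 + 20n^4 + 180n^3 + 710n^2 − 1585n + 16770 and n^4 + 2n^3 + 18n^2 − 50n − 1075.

Euclidean algorithm in ℚ[n]:
  5n^5 + 20n^4 + 180n^3 + 710n^2 − 1585n + 16770 = (5n + 10)(n^4 + 2n^3 + 18n^2 − 50n − 1075) + (70n^3 + 780n^2 + 4290n + 27520)
  n^4 + 2n^3 + 18n^2 − 50n − 1075 = ((1/70)n − 32/245)(70n^3 + 780n^2 + 4290n + 27520) + ((2871/49)n^2 + (5742/49)n + 123453/49)
  70n^3 + 780n^2 + 4290n + 27520 = ((3430/2871)n + 31360/2871)((2871/49)n^2 + (5742/49)n + 123453/49) + (0)
Last nonzero remainder: (2871/49)n^2 + (5742/49)n + 123453/49. Dividing through by 2871/49 gives the monic gcd n^2 + 2n + 43.

n^2 + 2n + 43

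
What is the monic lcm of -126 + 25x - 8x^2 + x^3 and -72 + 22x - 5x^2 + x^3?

504 - 226x + 57x^2 - 12x^3 + x^4

By polynomial division,
  x^3 - 8x^2 + 25x - 126 = (x^3 - 5x^2 + 22x - 72) + (-3x^2 + 3x - 54)
  x^3 - 5x^2 + 22x - 72 = (-(1/3)x + 4/3)(-3x^2 + 3x - 54) + (0)
Last nonzero remainder: -3x^2 + 3x - 54. Dividing through by -3 gives the monic gcd x^2 - x + 18.
Then lcm(f, g) = f·g / gcd(f, g); expanding and making the result monic gives the answer.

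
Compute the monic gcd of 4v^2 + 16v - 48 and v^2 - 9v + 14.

v - 2

By polynomial division,
  4v^2 + 16v - 48 = (4)(v^2 - 9v + 14) + (52v - 104)
  v^2 - 9v + 14 = ((1/52)v - 7/52)(52v - 104) + (0)
Last nonzero remainder: 52v - 104. Dividing through by 52 gives the monic gcd v - 2.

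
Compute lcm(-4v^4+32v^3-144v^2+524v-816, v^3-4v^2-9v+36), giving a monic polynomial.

v^5-5v^4+12v^3-23v^2-189v+612

Euclidean algorithm in ℚ[v]:
  -4v^4+32v^3-144v^2+524v-816 = (-4v+16)(v^3-4v^2-9v+36) + (-116v^2+812v-1392)
  v^3-4v^2-9v+36 = (-(1/116)v-3/116)(-116v^2+812v-1392) + (0)
Last nonzero remainder: -116v^2+812v-1392. Dividing through by -116 gives the monic gcd v^2-7v+12.
Then lcm(f, g) = f·g / gcd(f, g); expanding and making the result monic gives the answer.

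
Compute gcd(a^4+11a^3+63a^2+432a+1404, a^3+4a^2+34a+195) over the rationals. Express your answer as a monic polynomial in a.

a^2−a+39

Repeated division with remainder:
  a^4+11a^3+63a^2+432a+1404 = (a+7)(a^3+4a^2+34a+195) + (a^2−a+39)
  a^3+4a^2+34a+195 = (a+5)(a^2−a+39) + (0)
The last nonzero remainder a^2−a+39 is already monic.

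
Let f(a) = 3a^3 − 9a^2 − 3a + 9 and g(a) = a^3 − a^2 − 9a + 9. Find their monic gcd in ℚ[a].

a^2 − 4a + 3

Repeated division with remainder:
  3a^3 − 9a^2 − 3a + 9 = (3)(a^3 − a^2 − 9a + 9) + (−6a^2 + 24a − 18)
  a^3 − a^2 − 9a + 9 = (−(1/6)a − 1/2)(−6a^2 + 24a − 18) + (0)
Last nonzero remainder: −6a^2 + 24a − 18. Dividing through by −6 gives the monic gcd a^2 − 4a + 3.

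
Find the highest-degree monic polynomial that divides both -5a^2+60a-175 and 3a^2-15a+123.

1

Apply the Euclidean algorithm:
  -5a^2+60a-175 = (-5/3)(3a^2-15a+123) + (35a+30)
  3a^2-15a+123 = ((3/35)a-123/245)(35a+30) + (6765/49)
  35a+30 = ((343/1353)a+98/451)(6765/49) + (0)
The last nonzero remainder is the constant 6765/49, so the polynomials are coprime and gcd = 1.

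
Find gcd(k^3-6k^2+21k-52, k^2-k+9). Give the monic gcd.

1

Repeated division with remainder:
  k^3-6k^2+21k-52 = (k-5)(k^2-k+9) + (7k-7)
  k^2-k+9 = ((1/7)k)(7k-7) + (9)
  7k-7 = ((7/9)k-7/9)(9) + (0)
The last nonzero remainder is the constant 9, so the polynomials are coprime and gcd = 1.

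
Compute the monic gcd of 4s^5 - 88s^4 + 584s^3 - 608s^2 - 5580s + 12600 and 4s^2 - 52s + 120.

s^2 - 13s + 30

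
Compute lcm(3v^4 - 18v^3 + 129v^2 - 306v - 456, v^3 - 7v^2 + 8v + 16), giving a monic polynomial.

v^5 - 10v^4 + 67v^3 - 274v^2 + 256v + 608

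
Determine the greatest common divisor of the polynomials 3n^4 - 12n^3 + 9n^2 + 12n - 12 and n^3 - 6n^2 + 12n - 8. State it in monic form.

n^2 - 4n + 4

Repeated division with remainder:
  3n^4 - 12n^3 + 9n^2 + 12n - 12 = (3n + 6)(n^3 - 6n^2 + 12n - 8) + (9n^2 - 36n + 36)
  n^3 - 6n^2 + 12n - 8 = ((1/9)n - 2/9)(9n^2 - 36n + 36) + (0)
Last nonzero remainder: 9n^2 - 36n + 36. Dividing through by 9 gives the monic gcd n^2 - 4n + 4.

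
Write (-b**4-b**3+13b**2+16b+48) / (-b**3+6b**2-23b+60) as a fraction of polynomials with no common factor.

(b**3+5b**2+7b+12)/(b**2-2b+15)

Euclidean algorithm in ℚ[b]:
  -b**4-b**3+13b**2+16b+48 = (b+7)(-b**3+6b**2-23b+60) + (-6b**2+117b-372)
  -b**3+6b**2-23b+60 = ((1/6)b+9/4)(-6b**2+117b-372) + (-(897/4)b+897)
  -6b**2+117b-372 = ((8/299)b-124/299)(-(897/4)b+897) + (0)
Last nonzero remainder: -(897/4)b+897. Dividing through by -897/4 gives the monic gcd b-4.
Cancel b-4 from numerator and denominator to get the reduced form.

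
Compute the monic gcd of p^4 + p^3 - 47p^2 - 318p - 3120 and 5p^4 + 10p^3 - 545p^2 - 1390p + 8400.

By polynomial division,
  p^4 + p^3 - 47p^2 - 318p - 3120 = (1/5)(5p^4 + 10p^3 - 545p^2 - 1390p + 8400) + (-p^3 + 62p^2 - 40p - 4800)
  5p^4 + 10p^3 - 545p^2 - 1390p + 8400 = (-5p - 320)(-p^3 + 62p^2 - 40p - 4800) + (19095p^2 - 38190p - 1527600)
  -p^3 + 62p^2 - 40p - 4800 = (-(1/19095)p + 4/1273)(19095p^2 - 38190p - 1527600) + (0)
Last nonzero remainder: 19095p^2 - 38190p - 1527600. Dividing through by 19095 gives the monic gcd p^2 - 2p - 80.

p^2 - 2p - 80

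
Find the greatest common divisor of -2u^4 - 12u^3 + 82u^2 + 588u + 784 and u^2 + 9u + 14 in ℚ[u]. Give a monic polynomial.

u^2 + 9u + 14

By polynomial division,
  -2u^4 - 12u^3 + 82u^2 + 588u + 784 = (-2u^2 + 6u + 56)(u^2 + 9u + 14) + (0)
The last nonzero remainder u^2 + 9u + 14 is already monic.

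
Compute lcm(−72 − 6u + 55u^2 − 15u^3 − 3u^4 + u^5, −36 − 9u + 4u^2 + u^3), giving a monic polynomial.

−216 − 90u + 159u^2 + 10u^3 − 24u^4 + u^6

Apply the Euclidean algorithm:
  u^5 − 3u^4 − 15u^3 + 55u^2 − 6u − 72 = (u^2 − 7u + 22)(u^3 + 4u^2 − 9u − 36) + (−60u^2 − 60u + 720)
  u^3 + 4u^2 − 9u − 36 = (−(1/60)u − 1/20)(−60u^2 − 60u + 720) + (0)
Last nonzero remainder: −60u^2 − 60u + 720. Dividing through by −60 gives the monic gcd u^2 + u − 12.
Then lcm(f, g) = f·g / gcd(f, g); expanding and making the result monic gives the answer.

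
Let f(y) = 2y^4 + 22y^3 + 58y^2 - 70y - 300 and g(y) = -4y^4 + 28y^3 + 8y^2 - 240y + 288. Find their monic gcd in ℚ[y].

y^2 + y - 6

Repeated division with remainder:
  2y^4 + 22y^3 + 58y^2 - 70y - 300 = (-1/2)(-4y^4 + 28y^3 + 8y^2 - 240y + 288) + (36y^3 + 62y^2 - 190y - 156)
  -4y^4 + 28y^3 + 8y^2 - 240y + 288 = (-(1/9)y + 157/162)(36y^3 + 62y^2 - 190y - 156) + (-(5929/81)y^2 - (5929/81)y + 11858/27)
  36y^3 + 62y^2 - 190y - 156 = (-(2916/5929)y - 2106/5929)(-(5929/81)y^2 - (5929/81)y + 11858/27) + (0)
Last nonzero remainder: -(5929/81)y^2 - (5929/81)y + 11858/27. Dividing through by -5929/81 gives the monic gcd y^2 + y - 6.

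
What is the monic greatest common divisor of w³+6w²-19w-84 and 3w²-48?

w-4

Euclidean algorithm in ℚ[w]:
  w³+6w²-19w-84 = ((1/3)w+2)(3w²-48) + (-3w+12)
  3w²-48 = (-w-4)(-3w+12) + (0)
Last nonzero remainder: -3w+12. Dividing through by -3 gives the monic gcd w-4.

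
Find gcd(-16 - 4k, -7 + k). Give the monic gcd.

1

By polynomial division,
  -4k - 16 = (-4)(k - 7) + (-44)
  k - 7 = (-(1/44)k + 7/44)(-44) + (0)
The last nonzero remainder is the constant -44, so the polynomials are coprime and gcd = 1.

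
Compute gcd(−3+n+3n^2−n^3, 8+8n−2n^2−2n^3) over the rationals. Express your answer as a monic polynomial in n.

Repeated division with remainder:
  −n^3+3n^2+n−3 = (1/2)(−2n^3−2n^2+8n+8) + (4n^2−3n−7)
  −2n^3−2n^2+8n+8 = (−(1/2)n−7/8)(4n^2−3n−7) + ((15/8)n+15/8)
  4n^2−3n−7 = ((32/15)n−56/15)((15/8)n+15/8) + (0)
Last nonzero remainder: (15/8)n+15/8. Dividing through by 15/8 gives the monic gcd n+1.

1+n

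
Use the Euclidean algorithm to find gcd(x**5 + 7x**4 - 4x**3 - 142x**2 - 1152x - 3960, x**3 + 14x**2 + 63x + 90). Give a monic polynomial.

Euclidean algorithm in ℚ[x]:
  x**5 + 7x**4 - 4x**3 - 142x**2 - 1152x - 3960 = (x**2 - 7x + 31)(x**3 + 14x**2 + 63x + 90) + (-225x**2 - 2475x - 6750)
  x**3 + 14x**2 + 63x + 90 = (-(1/225)x - 1/75)(-225x**2 - 2475x - 6750) + (0)
Last nonzero remainder: -225x**2 - 2475x - 6750. Dividing through by -225 gives the monic gcd x**2 + 11x + 30.

x**2 + 11x + 30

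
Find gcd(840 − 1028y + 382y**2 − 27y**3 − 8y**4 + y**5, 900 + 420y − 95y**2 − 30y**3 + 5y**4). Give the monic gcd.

By polynomial division,
  y**5 − 8y**4 − 27y**3 + 382y**2 − 1028y + 840 = ((1/5)y − 2/5)(5y**4 − 30y**3 − 95y**2 + 420y + 900) + (−20y**3 + 260y**2 − 1040y + 1200)
  5y**4 − 30y**3 − 95y**2 + 420y + 900 = (−(1/4)y − 7/4)(−20y**3 + 260y**2 − 1040y + 1200) + (100y**2 − 1100y + 3000)
  −20y**3 + 260y**2 − 1040y + 1200 = (−(1/5)y + 2/5)(100y**2 − 1100y + 3000) + (0)
Last nonzero remainder: 100y**2 − 1100y + 3000. Dividing through by 100 gives the monic gcd y**2 − 11y + 30.

30 − 11y + y**2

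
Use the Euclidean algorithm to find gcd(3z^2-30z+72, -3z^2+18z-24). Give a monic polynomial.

z-4

By polynomial division,
  3z^2-30z+72 = (-1)(-3z^2+18z-24) + (-12z+48)
  -3z^2+18z-24 = ((1/4)z-1/2)(-12z+48) + (0)
Last nonzero remainder: -12z+48. Dividing through by -12 gives the monic gcd z-4.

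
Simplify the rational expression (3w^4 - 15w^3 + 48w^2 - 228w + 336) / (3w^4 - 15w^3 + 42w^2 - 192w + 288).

By polynomial division,
  3w^4 - 15w^3 + 48w^2 - 228w + 336 = (3w^4 - 15w^3 + 42w^2 - 192w + 288) + (6w^2 - 36w + 48)
  3w^4 - 15w^3 + 42w^2 - 192w + 288 = ((1/2)w^2 + (1/2)w + 6)(6w^2 - 36w + 48) + (0)
Last nonzero remainder: 6w^2 - 36w + 48. Dividing through by 6 gives the monic gcd w^2 - 6w + 8.
Cancel w^2 - 6w + 8 from numerator and denominator to get the reduced form.

(w^2 + w + 14)/(w^2 + w + 12)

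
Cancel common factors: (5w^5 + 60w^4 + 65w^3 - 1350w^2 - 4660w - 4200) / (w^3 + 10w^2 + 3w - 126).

(5w^3 - 5w^2 - 80w - 100)/(w - 3)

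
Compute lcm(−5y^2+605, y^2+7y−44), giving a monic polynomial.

y^3−4y^2−121y+484

By polynomial division,
  −5y^2+605 = (−5)(y^2+7y−44) + (35y+385)
  y^2+7y−44 = ((1/35)y−4/35)(35y+385) + (0)
Last nonzero remainder: 35y+385. Dividing through by 35 gives the monic gcd y+11.
Then lcm(f, g) = f·g / gcd(f, g); expanding and making the result monic gives the answer.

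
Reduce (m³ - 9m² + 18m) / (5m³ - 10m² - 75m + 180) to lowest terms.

(m² - 6m)/(5m² + 5m - 60)

By polynomial division,
  m³ - 9m² + 18m = (1/5)(5m³ - 10m² - 75m + 180) + (-7m² + 33m - 36)
  5m³ - 10m² - 75m + 180 = (-(5/7)m - 95/49)(-7m² + 33m - 36) + (-(1800/49)m + 5400/49)
  -7m² + 33m - 36 = ((343/1800)m - 49/150)(-(1800/49)m + 5400/49) + (0)
Last nonzero remainder: -(1800/49)m + 5400/49. Dividing through by -1800/49 gives the monic gcd m - 3.
Cancel m - 3 from numerator and denominator to get the reduced form.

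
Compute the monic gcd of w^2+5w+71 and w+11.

1

Euclidean algorithm in ℚ[w]:
  w^2+5w+71 = (w-6)(w+11) + (137)
  w+11 = ((1/137)w+11/137)(137) + (0)
The last nonzero remainder is the constant 137, so the polynomials are coprime and gcd = 1.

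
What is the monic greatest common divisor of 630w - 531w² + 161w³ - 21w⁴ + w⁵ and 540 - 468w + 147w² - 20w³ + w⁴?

By polynomial division,
  w⁵ - 21w⁴ + 161w³ - 531w² + 630w = (w - 1)(w⁴ - 20w³ + 147w² - 468w + 540) + (-6w³ + 84w² - 378w + 540)
  w⁴ - 20w³ + 147w² - 468w + 540 = (-(1/6)w + 1)(-6w³ + 84w² - 378w + 540) + (0)
Last nonzero remainder: -6w³ + 84w² - 378w + 540. Dividing through by -6 gives the monic gcd w³ - 14w² + 63w - 90.

-90 + 63w - 14w² + w³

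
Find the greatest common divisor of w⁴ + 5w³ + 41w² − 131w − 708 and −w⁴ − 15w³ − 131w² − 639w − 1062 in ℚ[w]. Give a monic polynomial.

w³ + 9w² + 77w + 177

Apply the Euclidean algorithm:
  w⁴ + 5w³ + 41w² − 131w − 708 = (−1)(−w⁴ − 15w³ − 131w² − 639w − 1062) + (−10w³ − 90w² − 770w − 1770)
  −w⁴ − 15w³ − 131w² − 639w − 1062 = ((1/10)w + 3/5)(−10w³ − 90w² − 770w − 1770) + (0)
Last nonzero remainder: −10w³ − 90w² − 770w − 1770. Dividing through by −10 gives the monic gcd w³ + 9w² + 77w + 177.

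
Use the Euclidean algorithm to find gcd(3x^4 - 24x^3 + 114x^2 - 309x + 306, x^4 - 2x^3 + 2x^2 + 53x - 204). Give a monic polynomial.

x^3 - 6x^2 + 26x - 51

Repeated division with remainder:
  3x^4 - 24x^3 + 114x^2 - 309x + 306 = (3)(x^4 - 2x^3 + 2x^2 + 53x - 204) + (-18x^3 + 108x^2 - 468x + 918)
  x^4 - 2x^3 + 2x^2 + 53x - 204 = (-(1/18)x - 2/9)(-18x^3 + 108x^2 - 468x + 918) + (0)
Last nonzero remainder: -18x^3 + 108x^2 - 468x + 918. Dividing through by -18 gives the monic gcd x^3 - 6x^2 + 26x - 51.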